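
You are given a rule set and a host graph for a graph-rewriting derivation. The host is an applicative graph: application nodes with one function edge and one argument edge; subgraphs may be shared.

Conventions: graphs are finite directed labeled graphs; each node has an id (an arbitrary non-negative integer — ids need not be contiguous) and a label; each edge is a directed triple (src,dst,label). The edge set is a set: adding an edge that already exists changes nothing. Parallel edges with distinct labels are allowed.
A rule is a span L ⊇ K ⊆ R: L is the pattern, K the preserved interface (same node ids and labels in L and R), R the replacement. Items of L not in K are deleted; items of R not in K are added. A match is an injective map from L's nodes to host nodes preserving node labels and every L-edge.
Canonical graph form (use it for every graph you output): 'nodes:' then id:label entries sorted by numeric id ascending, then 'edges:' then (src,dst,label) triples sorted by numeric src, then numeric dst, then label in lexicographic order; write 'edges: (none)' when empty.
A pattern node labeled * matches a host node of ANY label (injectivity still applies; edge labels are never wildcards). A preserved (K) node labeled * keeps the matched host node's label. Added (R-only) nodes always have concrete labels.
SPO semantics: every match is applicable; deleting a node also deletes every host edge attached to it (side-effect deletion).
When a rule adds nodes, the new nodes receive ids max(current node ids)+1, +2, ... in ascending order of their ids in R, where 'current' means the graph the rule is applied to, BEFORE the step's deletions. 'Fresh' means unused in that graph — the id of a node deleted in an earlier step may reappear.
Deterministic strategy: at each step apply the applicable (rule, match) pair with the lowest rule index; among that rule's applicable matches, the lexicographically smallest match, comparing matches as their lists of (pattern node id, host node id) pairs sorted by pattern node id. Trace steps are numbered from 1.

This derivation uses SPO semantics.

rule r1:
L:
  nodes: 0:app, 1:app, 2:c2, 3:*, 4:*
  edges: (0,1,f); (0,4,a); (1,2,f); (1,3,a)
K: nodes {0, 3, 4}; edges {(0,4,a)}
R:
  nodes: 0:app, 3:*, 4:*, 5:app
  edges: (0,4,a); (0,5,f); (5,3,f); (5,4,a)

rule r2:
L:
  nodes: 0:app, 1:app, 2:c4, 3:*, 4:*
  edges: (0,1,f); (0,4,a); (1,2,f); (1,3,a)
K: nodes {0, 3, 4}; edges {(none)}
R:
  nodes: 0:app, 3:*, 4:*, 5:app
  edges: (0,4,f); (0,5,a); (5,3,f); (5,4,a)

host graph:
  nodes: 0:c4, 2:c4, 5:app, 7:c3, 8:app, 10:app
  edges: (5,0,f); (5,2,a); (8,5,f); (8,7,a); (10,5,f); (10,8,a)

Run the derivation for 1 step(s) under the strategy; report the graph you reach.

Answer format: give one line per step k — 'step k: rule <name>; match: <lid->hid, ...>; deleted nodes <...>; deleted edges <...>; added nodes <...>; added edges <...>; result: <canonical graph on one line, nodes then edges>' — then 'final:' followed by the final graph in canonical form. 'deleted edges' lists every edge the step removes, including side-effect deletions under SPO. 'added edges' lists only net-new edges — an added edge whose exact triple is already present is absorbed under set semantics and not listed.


step 1: rule r2; match: 0->8, 1->5, 2->0, 3->2, 4->7; deleted nodes 0, 5; deleted edges (5,0,f); (5,2,a); (8,5,f); (8,7,a); (10,5,f); added nodes 11; added edges (8,7,f); (8,11,a); (11,2,f); (11,7,a); result: nodes: 2:c4, 7:c3, 8:app, 10:app, 11:app edges: (8,7,f); (8,11,a); (10,8,a); (11,2,f); (11,7,a)
final:
nodes: 2:c4, 7:c3, 8:app, 10:app, 11:app
edges: (8,7,f); (8,11,a); (10,8,a); (11,2,f); (11,7,a)


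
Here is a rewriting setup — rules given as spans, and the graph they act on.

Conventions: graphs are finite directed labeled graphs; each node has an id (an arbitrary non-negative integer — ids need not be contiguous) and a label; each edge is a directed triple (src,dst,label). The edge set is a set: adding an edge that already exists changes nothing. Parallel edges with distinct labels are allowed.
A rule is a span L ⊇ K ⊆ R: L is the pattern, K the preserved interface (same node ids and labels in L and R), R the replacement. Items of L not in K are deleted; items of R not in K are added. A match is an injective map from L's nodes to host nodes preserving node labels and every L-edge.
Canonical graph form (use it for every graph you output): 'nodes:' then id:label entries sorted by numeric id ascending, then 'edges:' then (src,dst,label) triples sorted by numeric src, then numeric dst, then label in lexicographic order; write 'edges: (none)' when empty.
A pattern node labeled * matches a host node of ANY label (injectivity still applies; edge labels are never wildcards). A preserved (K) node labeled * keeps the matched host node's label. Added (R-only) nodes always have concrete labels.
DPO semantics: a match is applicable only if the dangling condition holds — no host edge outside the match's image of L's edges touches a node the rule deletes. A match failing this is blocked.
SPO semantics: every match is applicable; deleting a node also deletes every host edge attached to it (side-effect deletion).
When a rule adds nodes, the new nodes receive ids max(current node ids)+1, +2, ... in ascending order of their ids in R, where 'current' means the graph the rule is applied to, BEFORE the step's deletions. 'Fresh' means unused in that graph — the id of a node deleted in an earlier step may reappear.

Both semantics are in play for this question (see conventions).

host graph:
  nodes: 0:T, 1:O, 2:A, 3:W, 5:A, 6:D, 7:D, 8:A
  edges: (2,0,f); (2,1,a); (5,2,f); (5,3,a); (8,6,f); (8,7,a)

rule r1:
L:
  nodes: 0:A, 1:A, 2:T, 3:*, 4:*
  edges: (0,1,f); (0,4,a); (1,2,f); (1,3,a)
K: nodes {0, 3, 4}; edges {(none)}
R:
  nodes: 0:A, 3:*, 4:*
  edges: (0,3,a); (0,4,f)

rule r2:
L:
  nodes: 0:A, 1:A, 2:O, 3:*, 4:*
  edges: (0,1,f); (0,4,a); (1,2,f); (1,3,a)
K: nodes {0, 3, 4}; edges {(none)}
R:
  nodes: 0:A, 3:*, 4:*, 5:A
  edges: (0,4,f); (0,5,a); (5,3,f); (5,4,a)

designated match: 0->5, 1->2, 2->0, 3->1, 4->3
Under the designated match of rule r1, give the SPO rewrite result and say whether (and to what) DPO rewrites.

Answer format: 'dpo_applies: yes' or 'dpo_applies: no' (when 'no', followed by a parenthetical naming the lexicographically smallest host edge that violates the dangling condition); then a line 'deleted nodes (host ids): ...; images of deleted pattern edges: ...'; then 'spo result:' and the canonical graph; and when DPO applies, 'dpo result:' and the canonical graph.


dpo_applies: yes
deleted nodes (host ids): 0, 2; images of deleted pattern edges: (2,0,f); (2,1,a); (5,2,f); (5,3,a)
spo result:
nodes: 1:O, 3:W, 5:A, 6:D, 7:D, 8:A
edges: (5,1,a); (5,3,f); (8,6,f); (8,7,a)
dpo result:
nodes: 1:O, 3:W, 5:A, 6:D, 7:D, 8:A
edges: (5,1,a); (5,3,f); (8,6,f); (8,7,a)


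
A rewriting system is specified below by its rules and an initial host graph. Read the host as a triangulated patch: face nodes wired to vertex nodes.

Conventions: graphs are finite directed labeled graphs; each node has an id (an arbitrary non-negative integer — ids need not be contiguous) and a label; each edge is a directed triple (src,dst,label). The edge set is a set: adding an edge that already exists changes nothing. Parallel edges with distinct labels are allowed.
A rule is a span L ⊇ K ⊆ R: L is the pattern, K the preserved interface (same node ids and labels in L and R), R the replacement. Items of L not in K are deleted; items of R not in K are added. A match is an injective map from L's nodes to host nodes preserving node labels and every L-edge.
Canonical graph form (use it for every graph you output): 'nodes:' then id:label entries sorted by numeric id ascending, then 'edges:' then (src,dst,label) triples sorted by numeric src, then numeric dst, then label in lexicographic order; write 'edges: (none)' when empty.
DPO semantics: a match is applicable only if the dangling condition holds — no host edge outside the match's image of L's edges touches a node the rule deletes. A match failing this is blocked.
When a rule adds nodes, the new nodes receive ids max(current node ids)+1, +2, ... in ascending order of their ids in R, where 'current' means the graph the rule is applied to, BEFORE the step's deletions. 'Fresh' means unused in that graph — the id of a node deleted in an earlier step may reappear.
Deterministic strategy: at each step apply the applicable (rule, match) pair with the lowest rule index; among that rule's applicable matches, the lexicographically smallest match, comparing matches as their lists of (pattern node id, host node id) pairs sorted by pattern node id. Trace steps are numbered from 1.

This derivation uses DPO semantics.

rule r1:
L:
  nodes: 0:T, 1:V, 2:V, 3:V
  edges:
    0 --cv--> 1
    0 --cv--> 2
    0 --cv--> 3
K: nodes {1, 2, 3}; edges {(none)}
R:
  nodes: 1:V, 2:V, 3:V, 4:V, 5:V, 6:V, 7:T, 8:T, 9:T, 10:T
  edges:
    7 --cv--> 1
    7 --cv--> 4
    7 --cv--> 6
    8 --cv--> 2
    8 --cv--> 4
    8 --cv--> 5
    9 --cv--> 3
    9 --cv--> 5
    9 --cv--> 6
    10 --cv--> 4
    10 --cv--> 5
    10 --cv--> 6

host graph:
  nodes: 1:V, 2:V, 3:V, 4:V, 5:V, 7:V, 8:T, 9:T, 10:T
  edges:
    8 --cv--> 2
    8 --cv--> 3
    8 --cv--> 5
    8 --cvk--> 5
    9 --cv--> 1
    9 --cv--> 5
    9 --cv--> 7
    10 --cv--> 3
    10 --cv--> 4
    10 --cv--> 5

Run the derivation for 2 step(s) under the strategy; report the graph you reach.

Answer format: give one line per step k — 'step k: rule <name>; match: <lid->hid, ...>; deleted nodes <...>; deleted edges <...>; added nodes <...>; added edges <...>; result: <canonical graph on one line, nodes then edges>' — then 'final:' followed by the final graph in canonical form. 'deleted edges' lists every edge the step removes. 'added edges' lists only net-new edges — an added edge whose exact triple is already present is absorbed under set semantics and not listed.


step 1: rule r1; match: 0->9, 1->1, 2->5, 3->7; deleted nodes 9; deleted edges (9,1,cv); (9,5,cv); (9,7,cv); added nodes 11, 12, 13, 14, 15, 16, 17; added edges (14,1,cv); (14,11,cv); (14,13,cv); (15,5,cv); (15,11,cv); (15,12,cv); (16,7,cv); (16,12,cv); (16,13,cv); (17,11,cv); (17,12,cv); (17,13,cv); result: nodes: 1:V, 2:V, 3:V, 4:V, 5:V, 7:V, 8:T, 10:T, 11:V, 12:V, 13:V, 14:T, 15:T, 16:T, 17:T edges: (8,2,cv); (8,3,cv); (8,5,cv); (8,5,cvk); (10,3,cv); (10,4,cv); (10,5,cv); (14,1,cv); (14,11,cv); (14,13,cv); (15,5,cv); (15,11,cv); (15,12,cv); (16,7,cv); (16,12,cv); (16,13,cv); (17,11,cv); (17,12,cv); (17,13,cv)
step 2: rule r1; match: 0->10, 1->3, 2->4, 3->5; deleted nodes 10; deleted edges (10,3,cv); (10,4,cv); (10,5,cv); added nodes 18, 19, 20, 21, 22, 23, 24; added edges (21,3,cv); (21,18,cv); (21,20,cv); (22,4,cv); (22,18,cv); (22,19,cv); (23,5,cv); (23,19,cv); (23,20,cv); (24,18,cv); (24,19,cv); (24,20,cv); result: nodes: 1:V, 2:V, 3:V, 4:V, 5:V, 7:V, 8:T, 11:V, 12:V, 13:V, 14:T, 15:T, 16:T, 17:T, 18:V, 19:V, 20:V, 21:T, 22:T, 23:T, 24:T edges: (8,2,cv); (8,3,cv); (8,5,cv); (8,5,cvk); (14,1,cv); (14,11,cv); (14,13,cv); (15,5,cv); (15,11,cv); (15,12,cv); (16,7,cv); (16,12,cv); (16,13,cv); (17,11,cv); (17,12,cv); (17,13,cv); (21,3,cv); (21,18,cv); (21,20,cv); (22,4,cv); (22,18,cv); (22,19,cv); (23,5,cv); (23,19,cv); (23,20,cv); (24,18,cv); (24,19,cv); (24,20,cv)
final:
nodes: 1:V, 2:V, 3:V, 4:V, 5:V, 7:V, 8:T, 11:V, 12:V, 13:V, 14:T, 15:T, 16:T, 17:T, 18:V, 19:V, 20:V, 21:T, 22:T, 23:T, 24:T
edges: (8,2,cv); (8,3,cv); (8,5,cv); (8,5,cvk); (14,1,cv); (14,11,cv); (14,13,cv); (15,5,cv); (15,11,cv); (15,12,cv); (16,7,cv); (16,12,cv); (16,13,cv); (17,11,cv); (17,12,cv); (17,13,cv); (21,3,cv); (21,18,cv); (21,20,cv); (22,4,cv); (22,18,cv); (22,19,cv); (23,5,cv); (23,19,cv); (23,20,cv); (24,18,cv); (24,19,cv); (24,20,cv)


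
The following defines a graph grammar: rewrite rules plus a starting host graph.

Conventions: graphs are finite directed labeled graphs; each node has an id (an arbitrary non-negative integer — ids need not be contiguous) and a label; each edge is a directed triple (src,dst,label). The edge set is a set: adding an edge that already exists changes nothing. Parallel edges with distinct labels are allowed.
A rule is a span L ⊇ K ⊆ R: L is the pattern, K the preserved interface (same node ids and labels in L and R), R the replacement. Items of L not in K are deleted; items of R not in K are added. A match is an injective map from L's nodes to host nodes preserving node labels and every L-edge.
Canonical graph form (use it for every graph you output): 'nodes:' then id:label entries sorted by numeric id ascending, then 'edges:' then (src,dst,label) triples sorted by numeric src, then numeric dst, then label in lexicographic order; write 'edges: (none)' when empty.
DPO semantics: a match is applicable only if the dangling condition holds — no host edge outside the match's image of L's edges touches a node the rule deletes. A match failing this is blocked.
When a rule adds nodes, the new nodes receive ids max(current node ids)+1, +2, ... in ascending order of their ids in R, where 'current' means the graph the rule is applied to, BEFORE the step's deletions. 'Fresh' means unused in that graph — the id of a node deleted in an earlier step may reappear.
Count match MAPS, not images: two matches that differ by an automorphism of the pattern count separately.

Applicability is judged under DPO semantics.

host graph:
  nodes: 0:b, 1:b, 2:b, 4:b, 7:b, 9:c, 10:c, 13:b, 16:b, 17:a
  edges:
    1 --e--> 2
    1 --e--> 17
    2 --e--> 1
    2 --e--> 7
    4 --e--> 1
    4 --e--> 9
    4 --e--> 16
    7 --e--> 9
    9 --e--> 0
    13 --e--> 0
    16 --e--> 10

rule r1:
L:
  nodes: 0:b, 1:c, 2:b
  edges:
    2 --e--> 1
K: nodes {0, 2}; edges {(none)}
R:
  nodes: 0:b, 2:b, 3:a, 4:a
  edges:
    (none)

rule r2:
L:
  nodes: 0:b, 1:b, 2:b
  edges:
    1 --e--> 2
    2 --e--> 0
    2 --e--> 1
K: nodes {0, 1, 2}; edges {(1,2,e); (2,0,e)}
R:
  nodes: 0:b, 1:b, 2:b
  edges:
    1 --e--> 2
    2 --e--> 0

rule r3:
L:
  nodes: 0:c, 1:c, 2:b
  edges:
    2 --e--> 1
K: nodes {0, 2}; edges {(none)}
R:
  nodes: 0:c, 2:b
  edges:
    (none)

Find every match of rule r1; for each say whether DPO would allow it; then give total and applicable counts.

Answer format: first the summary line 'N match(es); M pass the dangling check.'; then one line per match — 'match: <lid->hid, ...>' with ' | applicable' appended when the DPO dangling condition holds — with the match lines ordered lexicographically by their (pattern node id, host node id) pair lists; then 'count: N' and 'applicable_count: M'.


18 match(es); 6 pass the dangling check.
match: 0->0, 1->9, 2->4
match: 0->0, 1->9, 2->7
match: 0->0, 1->10, 2->16 | applicable
match: 0->1, 1->9, 2->4
match: 0->1, 1->9, 2->7
match: 0->1, 1->10, 2->16 | applicable
match: 0->2, 1->9, 2->4
match: 0->2, 1->9, 2->7
match: 0->2, 1->10, 2->16 | applicable
match: 0->4, 1->9, 2->7
match: 0->4, 1->10, 2->16 | applicable
match: 0->7, 1->9, 2->4
match: 0->7, 1->10, 2->16 | applicable
match: 0->13, 1->9, 2->4
match: 0->13, 1->9, 2->7
match: 0->13, 1->10, 2->16 | applicable
match: 0->16, 1->9, 2->4
match: 0->16, 1->9, 2->7
count: 18
applicable_count: 6


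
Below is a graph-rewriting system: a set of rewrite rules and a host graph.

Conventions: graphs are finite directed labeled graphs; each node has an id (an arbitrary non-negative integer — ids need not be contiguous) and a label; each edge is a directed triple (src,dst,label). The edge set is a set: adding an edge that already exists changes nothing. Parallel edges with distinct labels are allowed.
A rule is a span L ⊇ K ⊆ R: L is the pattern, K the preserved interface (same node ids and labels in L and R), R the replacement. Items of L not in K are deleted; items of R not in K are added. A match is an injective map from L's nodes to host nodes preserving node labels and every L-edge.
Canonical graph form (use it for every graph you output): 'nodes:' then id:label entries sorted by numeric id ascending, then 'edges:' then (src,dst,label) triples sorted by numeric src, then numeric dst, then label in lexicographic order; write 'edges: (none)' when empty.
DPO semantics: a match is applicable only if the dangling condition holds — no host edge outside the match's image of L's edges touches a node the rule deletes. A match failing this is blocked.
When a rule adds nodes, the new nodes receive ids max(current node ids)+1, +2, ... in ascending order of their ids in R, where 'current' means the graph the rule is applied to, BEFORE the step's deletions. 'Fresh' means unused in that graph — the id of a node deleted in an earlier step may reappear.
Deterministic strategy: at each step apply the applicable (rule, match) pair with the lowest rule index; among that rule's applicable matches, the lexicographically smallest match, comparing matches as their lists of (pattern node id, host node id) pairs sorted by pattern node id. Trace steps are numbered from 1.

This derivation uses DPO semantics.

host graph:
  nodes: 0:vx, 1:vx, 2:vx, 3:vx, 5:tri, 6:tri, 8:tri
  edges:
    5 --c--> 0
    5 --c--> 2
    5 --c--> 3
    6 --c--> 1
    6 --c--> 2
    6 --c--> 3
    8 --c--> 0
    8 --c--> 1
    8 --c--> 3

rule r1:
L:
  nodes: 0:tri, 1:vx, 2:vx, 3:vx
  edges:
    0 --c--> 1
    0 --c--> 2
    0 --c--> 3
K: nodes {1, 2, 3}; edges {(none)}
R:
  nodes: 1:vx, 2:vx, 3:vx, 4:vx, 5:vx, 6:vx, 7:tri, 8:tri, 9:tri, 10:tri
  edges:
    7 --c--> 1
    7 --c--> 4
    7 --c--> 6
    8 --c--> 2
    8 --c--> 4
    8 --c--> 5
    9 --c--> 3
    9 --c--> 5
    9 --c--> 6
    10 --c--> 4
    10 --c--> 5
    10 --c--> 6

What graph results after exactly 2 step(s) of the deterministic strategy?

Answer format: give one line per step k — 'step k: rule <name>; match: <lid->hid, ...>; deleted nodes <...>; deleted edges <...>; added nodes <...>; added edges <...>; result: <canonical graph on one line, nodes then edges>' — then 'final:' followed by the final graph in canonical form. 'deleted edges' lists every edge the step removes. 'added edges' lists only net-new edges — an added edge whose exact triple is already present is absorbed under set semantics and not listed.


step 1: rule r1; match: 0->5, 1->0, 2->2, 3->3; deleted nodes 5; deleted edges (5,0,c); (5,2,c); (5,3,c); added nodes 9, 10, 11, 12, 13, 14, 15; added edges (12,0,c); (12,9,c); (12,11,c); (13,2,c); (13,9,c); (13,10,c); (14,3,c); (14,10,c); (14,11,c); (15,9,c); (15,10,c); (15,11,c); result: nodes: 0:vx, 1:vx, 2:vx, 3:vx, 6:tri, 8:tri, 9:vx, 10:vx, 11:vx, 12:tri, 13:tri, 14:tri, 15:tri edges: (6,1,c); (6,2,c); (6,3,c); (8,0,c); (8,1,c); (8,3,c); (12,0,c); (12,9,c); (12,11,c); (13,2,c); (13,9,c); (13,10,c); (14,3,c); (14,10,c); (14,11,c); (15,9,c); (15,10,c); (15,11,c)
step 2: rule r1; match: 0->6, 1->1, 2->2, 3->3; deleted nodes 6; deleted edges (6,1,c); (6,2,c); (6,3,c); added nodes 16, 17, 18, 19, 20, 21, 22; added edges (19,1,c); (19,16,c); (19,18,c); (20,2,c); (20,16,c); (20,17,c); (21,3,c); (21,17,c); (21,18,c); (22,16,c); (22,17,c); (22,18,c); result: nodes: 0:vx, 1:vx, 2:vx, 3:vx, 8:tri, 9:vx, 10:vx, 11:vx, 12:tri, 13:tri, 14:tri, 15:tri, 16:vx, 17:vx, 18:vx, 19:tri, 20:tri, 21:tri, 22:tri edges: (8,0,c); (8,1,c); (8,3,c); (12,0,c); (12,9,c); (12,11,c); (13,2,c); (13,9,c); (13,10,c); (14,3,c); (14,10,c); (14,11,c); (15,9,c); (15,10,c); (15,11,c); (19,1,c); (19,16,c); (19,18,c); (20,2,c); (20,16,c); (20,17,c); (21,3,c); (21,17,c); (21,18,c); (22,16,c); (22,17,c); (22,18,c)
final:
nodes: 0:vx, 1:vx, 2:vx, 3:vx, 8:tri, 9:vx, 10:vx, 11:vx, 12:tri, 13:tri, 14:tri, 15:tri, 16:vx, 17:vx, 18:vx, 19:tri, 20:tri, 21:tri, 22:tri
edges: (8,0,c); (8,1,c); (8,3,c); (12,0,c); (12,9,c); (12,11,c); (13,2,c); (13,9,c); (13,10,c); (14,3,c); (14,10,c); (14,11,c); (15,9,c); (15,10,c); (15,11,c); (19,1,c); (19,16,c); (19,18,c); (20,2,c); (20,16,c); (20,17,c); (21,3,c); (21,17,c); (21,18,c); (22,16,c); (22,17,c); (22,18,c)


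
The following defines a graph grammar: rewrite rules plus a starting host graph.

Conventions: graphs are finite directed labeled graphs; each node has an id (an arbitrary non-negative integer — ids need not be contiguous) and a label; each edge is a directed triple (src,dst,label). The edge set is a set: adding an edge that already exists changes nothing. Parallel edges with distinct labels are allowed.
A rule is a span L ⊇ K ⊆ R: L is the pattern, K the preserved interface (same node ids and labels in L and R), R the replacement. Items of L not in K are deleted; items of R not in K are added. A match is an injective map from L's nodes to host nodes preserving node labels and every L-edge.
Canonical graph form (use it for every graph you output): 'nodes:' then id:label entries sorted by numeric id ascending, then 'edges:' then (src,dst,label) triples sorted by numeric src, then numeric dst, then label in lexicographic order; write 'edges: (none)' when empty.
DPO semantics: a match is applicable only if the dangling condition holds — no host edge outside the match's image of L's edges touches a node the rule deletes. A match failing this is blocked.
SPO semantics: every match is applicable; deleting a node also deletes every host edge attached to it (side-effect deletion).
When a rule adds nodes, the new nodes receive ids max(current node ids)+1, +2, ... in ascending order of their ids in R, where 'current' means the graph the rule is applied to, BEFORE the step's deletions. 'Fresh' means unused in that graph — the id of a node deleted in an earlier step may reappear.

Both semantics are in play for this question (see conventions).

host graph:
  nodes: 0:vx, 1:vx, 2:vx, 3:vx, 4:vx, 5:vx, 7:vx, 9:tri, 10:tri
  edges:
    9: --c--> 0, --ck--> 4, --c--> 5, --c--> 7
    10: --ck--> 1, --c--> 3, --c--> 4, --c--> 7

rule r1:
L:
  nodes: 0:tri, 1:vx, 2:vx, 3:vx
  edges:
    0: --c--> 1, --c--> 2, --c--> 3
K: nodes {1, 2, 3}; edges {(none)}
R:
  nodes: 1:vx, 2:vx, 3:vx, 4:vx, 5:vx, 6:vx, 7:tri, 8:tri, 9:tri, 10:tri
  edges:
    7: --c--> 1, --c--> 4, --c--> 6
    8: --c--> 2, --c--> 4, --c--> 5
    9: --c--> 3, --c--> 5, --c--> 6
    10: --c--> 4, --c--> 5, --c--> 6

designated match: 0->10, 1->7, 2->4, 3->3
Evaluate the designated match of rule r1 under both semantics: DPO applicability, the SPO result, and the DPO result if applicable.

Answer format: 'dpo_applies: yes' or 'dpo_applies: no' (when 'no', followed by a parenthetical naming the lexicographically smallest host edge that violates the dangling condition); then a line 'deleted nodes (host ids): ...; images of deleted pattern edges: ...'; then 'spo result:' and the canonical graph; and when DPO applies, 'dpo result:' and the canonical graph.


dpo_applies: no
(the rule deletes node 10, which keeps host edge (10,1,ck) outside the match image — the dangling condition fails, DPO blocks; SPO proceeds and side-deletes such edges)
deleted nodes (host ids): 10; images of deleted pattern edges: (10,3,c); (10,4,c); (10,7,c)
spo result:
nodes: 0:vx, 1:vx, 2:vx, 3:vx, 4:vx, 5:vx, 7:vx, 9:tri, 11:vx, 12:vx, 13:vx, 14:tri, 15:tri, 16:tri, 17:tri
edges: (9,0,c); (9,4,ck); (9,5,c); (9,7,c); (14,7,c); (14,11,c); (14,13,c); (15,4,c); (15,11,c); (15,12,c); (16,3,c); (16,12,c); (16,13,c); (17,11,c); (17,12,c); (17,13,c)


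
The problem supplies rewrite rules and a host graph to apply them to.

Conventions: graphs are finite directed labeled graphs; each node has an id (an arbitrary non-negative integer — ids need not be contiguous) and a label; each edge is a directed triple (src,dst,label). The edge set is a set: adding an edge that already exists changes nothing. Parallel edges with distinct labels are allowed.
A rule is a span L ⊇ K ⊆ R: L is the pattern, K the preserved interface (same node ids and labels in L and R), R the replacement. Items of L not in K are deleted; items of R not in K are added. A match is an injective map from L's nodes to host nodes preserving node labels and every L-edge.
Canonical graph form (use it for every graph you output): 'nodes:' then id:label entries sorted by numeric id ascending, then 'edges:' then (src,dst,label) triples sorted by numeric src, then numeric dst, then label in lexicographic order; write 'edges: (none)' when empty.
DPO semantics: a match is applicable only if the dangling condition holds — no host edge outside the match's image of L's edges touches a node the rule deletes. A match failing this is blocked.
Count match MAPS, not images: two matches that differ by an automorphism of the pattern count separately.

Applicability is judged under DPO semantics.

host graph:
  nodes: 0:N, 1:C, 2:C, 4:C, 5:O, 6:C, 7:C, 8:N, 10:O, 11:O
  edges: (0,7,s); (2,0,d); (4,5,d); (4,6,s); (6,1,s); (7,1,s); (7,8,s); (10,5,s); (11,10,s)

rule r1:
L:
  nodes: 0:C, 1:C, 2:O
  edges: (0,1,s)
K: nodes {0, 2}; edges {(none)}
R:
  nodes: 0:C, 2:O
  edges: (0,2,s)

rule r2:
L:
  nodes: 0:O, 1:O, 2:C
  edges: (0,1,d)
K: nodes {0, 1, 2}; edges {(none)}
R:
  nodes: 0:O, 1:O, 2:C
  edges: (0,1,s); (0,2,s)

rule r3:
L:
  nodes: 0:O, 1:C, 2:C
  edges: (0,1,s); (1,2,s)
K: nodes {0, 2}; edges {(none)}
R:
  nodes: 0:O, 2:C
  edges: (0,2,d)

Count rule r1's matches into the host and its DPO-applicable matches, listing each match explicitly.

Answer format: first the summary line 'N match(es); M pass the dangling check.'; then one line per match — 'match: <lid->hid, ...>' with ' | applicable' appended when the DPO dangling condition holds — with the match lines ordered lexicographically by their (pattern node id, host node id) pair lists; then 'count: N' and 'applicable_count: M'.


9 match(es); 0 pass the dangling check.
match: 0->4, 1->6, 2->5
match: 0->4, 1->6, 2->10
match: 0->4, 1->6, 2->11
match: 0->6, 1->1, 2->5
match: 0->6, 1->1, 2->10
match: 0->6, 1->1, 2->11
match: 0->7, 1->1, 2->5
match: 0->7, 1->1, 2->10
match: 0->7, 1->1, 2->11
count: 9
applicable_count: 0


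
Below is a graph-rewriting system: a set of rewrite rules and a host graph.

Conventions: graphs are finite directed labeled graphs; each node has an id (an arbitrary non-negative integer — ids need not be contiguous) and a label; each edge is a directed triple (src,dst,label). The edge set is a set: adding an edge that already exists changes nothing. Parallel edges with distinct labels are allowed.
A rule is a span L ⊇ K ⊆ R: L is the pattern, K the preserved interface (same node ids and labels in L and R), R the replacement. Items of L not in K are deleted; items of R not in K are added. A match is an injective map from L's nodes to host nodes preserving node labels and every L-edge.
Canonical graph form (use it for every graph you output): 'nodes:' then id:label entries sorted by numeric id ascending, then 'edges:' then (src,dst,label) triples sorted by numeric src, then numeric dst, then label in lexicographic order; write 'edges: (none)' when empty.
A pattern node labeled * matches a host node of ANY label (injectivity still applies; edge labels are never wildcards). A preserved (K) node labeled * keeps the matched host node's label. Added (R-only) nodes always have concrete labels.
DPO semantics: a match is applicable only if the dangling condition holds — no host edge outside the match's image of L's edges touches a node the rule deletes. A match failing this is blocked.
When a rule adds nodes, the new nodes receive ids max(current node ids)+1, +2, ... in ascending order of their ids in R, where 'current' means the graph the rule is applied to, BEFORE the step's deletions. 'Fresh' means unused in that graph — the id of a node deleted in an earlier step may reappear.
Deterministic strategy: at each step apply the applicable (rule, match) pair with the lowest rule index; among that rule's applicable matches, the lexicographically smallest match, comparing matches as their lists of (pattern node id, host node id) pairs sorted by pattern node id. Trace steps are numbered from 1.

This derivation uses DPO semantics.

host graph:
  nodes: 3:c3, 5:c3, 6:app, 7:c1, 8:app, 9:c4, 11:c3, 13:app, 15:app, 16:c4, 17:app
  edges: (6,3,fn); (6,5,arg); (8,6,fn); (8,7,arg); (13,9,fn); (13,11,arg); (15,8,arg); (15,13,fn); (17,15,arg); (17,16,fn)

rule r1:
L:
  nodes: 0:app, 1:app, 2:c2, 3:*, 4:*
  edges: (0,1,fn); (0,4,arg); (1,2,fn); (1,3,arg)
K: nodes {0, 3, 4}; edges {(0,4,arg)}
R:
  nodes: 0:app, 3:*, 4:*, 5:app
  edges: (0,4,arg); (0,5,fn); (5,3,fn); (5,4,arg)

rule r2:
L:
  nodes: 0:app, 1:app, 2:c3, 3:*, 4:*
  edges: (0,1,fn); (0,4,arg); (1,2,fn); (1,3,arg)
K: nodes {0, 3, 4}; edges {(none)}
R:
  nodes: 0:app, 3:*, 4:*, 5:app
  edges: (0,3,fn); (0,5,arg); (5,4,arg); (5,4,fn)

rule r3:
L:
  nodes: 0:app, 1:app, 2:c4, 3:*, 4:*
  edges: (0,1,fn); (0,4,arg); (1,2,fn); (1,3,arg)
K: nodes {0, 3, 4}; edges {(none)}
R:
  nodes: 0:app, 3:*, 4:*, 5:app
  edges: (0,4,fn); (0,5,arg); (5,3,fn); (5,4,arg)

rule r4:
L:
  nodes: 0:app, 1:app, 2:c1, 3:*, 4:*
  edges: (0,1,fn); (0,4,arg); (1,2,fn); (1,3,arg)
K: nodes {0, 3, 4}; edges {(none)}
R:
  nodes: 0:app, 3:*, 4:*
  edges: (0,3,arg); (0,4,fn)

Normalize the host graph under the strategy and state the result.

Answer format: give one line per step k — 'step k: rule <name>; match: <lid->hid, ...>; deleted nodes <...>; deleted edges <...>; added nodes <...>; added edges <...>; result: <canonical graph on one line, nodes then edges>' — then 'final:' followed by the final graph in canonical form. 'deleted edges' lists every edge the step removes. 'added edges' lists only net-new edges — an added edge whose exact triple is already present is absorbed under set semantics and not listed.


step 1: rule r2; match: 0->8, 1->6, 2->3, 3->5, 4->7; deleted nodes 3, 6; deleted edges (6,3,fn); (6,5,arg); (8,6,fn); (8,7,arg); added nodes 18; added edges (8,5,fn); (8,18,arg); (18,7,arg); (18,7,fn); result: nodes: 5:c3, 7:c1, 8:app, 9:c4, 11:c3, 13:app, 15:app, 16:c4, 17:app, 18:app edges: (8,5,fn); (8,18,arg); (13,9,fn); (13,11,arg); (15,8,arg); (15,13,fn); (17,15,arg); (17,16,fn); (18,7,arg); (18,7,fn)
step 2: rule r3; match: 0->15, 1->13, 2->9, 3->11, 4->8; deleted nodes 9, 13; deleted edges (13,9,fn); (13,11,arg); (15,8,arg); (15,13,fn); added nodes 19; added edges (15,8,fn); (15,19,arg); (19,8,arg); (19,11,fn); result: nodes: 5:c3, 7:c1, 8:app, 11:c3, 15:app, 16:c4, 17:app, 18:app, 19:app edges: (8,5,fn); (8,18,arg); (15,8,fn); (15,19,arg); (17,15,arg); (17,16,fn); (18,7,arg); (18,7,fn); (19,8,arg); (19,11,fn)
final:
nodes: 5:c3, 7:c1, 8:app, 11:c3, 15:app, 16:c4, 17:app, 18:app, 19:app
edges: (8,5,fn); (8,18,arg); (15,8,fn); (15,19,arg); (17,15,arg); (17,16,fn); (18,7,arg); (18,7,fn); (19,8,arg); (19,11,fn)


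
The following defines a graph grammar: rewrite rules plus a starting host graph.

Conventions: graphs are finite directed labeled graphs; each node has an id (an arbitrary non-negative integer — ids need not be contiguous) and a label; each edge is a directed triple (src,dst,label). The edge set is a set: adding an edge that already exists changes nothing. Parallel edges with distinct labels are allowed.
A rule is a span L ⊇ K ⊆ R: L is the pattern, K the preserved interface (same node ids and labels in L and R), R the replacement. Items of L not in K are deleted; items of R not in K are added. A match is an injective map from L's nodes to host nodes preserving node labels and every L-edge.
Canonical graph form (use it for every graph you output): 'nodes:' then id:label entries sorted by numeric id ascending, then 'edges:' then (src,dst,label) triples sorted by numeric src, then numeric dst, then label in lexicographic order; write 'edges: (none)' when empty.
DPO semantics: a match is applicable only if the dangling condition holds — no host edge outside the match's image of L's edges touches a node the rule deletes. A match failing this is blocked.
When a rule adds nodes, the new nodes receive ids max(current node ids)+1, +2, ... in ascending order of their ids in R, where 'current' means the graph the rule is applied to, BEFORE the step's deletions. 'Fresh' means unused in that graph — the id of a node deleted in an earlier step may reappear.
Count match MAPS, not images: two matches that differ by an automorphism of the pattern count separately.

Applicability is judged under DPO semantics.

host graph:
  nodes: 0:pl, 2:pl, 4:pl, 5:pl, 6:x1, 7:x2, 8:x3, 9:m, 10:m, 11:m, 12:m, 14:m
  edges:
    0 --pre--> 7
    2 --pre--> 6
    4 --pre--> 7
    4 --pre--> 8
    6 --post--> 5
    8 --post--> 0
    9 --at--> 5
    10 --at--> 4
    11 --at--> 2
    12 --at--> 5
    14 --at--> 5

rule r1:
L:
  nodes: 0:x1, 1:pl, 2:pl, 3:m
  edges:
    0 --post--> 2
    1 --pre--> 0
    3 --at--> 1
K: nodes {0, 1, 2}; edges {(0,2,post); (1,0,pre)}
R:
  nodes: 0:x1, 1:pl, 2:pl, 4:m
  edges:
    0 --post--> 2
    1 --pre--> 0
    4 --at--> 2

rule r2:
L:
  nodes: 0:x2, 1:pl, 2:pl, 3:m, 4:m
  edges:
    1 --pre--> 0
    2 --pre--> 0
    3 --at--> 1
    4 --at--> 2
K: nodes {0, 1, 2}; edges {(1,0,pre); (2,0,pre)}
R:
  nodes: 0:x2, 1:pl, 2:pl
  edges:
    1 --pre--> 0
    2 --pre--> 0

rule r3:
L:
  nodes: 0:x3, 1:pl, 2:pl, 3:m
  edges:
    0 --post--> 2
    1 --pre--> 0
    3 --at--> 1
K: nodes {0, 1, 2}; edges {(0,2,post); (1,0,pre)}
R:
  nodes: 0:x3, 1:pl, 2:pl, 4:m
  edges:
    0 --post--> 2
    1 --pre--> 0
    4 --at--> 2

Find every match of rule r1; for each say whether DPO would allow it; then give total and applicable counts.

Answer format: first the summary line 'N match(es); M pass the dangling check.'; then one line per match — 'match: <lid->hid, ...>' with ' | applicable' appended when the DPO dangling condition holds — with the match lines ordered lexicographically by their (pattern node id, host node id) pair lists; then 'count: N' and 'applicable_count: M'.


1 match(es); 1 pass the dangling check.
match: 0->6, 1->2, 2->5, 3->11 | applicable
count: 1
applicable_count: 1


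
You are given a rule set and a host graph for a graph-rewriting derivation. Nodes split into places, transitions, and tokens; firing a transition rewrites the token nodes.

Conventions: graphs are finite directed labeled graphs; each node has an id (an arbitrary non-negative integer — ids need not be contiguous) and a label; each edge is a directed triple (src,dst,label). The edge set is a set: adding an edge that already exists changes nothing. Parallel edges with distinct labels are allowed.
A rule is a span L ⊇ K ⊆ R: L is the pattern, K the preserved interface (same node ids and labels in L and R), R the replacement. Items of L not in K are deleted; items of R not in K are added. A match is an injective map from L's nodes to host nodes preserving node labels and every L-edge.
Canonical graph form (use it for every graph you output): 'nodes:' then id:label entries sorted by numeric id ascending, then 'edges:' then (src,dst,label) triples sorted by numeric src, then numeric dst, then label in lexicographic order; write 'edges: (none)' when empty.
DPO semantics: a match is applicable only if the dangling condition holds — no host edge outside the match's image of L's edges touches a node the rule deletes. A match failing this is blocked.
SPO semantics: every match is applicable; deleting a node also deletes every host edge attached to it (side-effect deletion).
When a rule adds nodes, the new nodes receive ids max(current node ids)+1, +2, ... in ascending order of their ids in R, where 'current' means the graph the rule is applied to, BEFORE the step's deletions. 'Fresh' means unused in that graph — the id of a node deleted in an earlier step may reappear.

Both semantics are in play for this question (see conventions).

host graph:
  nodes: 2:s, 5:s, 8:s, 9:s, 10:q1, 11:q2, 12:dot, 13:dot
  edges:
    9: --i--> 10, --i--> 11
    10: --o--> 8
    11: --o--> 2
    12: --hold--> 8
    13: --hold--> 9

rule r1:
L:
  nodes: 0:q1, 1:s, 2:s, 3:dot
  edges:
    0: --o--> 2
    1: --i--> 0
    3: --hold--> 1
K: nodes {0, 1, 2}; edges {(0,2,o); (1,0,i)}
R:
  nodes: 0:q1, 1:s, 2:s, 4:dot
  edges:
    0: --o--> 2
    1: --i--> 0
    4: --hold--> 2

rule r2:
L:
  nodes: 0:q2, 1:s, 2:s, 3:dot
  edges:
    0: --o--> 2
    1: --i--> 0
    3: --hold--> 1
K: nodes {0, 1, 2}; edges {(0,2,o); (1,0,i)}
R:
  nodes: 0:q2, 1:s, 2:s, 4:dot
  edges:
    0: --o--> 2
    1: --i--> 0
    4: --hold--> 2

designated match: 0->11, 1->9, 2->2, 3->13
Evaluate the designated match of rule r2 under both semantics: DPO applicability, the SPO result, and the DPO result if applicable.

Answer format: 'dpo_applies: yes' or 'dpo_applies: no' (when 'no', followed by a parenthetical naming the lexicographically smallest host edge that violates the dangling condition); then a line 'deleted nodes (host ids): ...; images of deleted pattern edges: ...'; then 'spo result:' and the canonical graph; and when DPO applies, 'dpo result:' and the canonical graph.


dpo_applies: yes
deleted nodes (host ids): 13; images of deleted pattern edges: (13,9,hold)
spo result:
nodes: 2:s, 5:s, 8:s, 9:s, 10:q1, 11:q2, 12:dot, 14:dot
edges: (9,10,i); (9,11,i); (10,8,o); (11,2,o); (12,8,hold); (14,2,hold)
dpo result:
nodes: 2:s, 5:s, 8:s, 9:s, 10:q1, 11:q2, 12:dot, 14:dot
edges: (9,10,i); (9,11,i); (10,8,o); (11,2,o); (12,8,hold); (14,2,hold)


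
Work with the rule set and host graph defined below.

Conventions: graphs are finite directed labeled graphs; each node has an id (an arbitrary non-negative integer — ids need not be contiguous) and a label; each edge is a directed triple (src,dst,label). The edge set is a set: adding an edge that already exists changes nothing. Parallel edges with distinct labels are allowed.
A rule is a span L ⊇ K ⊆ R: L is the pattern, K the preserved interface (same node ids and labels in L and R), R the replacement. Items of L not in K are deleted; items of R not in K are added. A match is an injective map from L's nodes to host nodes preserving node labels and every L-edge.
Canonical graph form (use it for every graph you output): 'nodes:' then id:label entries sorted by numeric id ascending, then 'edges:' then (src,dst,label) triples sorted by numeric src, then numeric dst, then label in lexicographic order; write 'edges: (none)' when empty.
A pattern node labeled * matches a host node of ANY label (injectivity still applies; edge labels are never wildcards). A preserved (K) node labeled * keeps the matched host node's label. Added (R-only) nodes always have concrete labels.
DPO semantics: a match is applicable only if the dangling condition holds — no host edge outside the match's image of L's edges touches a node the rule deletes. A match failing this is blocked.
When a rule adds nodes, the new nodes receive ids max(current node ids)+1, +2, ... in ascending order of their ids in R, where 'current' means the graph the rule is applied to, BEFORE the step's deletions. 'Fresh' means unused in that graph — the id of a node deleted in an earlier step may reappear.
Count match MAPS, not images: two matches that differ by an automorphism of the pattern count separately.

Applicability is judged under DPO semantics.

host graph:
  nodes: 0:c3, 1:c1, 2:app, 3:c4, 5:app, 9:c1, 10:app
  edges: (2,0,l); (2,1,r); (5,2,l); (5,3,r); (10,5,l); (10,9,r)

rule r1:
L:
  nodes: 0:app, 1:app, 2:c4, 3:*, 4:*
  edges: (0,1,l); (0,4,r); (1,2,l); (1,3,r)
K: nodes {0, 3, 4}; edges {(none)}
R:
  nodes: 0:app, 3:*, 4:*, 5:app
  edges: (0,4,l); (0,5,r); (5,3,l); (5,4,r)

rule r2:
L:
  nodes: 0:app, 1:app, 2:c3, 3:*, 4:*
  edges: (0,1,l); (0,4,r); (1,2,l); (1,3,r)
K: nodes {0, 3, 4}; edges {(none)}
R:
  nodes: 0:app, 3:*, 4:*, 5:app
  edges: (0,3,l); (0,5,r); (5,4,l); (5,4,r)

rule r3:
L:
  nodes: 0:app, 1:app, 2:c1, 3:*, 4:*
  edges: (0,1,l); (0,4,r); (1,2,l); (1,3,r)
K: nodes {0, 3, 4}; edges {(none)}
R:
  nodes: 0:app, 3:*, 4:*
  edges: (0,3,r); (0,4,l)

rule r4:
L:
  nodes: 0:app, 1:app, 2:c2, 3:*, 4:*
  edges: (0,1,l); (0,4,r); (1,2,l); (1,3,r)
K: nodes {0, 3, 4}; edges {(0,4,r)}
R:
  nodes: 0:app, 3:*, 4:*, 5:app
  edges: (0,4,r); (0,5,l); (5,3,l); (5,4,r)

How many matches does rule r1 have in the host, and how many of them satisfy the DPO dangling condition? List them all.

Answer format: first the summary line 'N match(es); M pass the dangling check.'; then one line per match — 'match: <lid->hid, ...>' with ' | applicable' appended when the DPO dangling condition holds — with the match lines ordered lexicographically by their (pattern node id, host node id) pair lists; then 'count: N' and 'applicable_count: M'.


0 match(es); 0 pass the dangling check.
count: 0
applicable_count: 0


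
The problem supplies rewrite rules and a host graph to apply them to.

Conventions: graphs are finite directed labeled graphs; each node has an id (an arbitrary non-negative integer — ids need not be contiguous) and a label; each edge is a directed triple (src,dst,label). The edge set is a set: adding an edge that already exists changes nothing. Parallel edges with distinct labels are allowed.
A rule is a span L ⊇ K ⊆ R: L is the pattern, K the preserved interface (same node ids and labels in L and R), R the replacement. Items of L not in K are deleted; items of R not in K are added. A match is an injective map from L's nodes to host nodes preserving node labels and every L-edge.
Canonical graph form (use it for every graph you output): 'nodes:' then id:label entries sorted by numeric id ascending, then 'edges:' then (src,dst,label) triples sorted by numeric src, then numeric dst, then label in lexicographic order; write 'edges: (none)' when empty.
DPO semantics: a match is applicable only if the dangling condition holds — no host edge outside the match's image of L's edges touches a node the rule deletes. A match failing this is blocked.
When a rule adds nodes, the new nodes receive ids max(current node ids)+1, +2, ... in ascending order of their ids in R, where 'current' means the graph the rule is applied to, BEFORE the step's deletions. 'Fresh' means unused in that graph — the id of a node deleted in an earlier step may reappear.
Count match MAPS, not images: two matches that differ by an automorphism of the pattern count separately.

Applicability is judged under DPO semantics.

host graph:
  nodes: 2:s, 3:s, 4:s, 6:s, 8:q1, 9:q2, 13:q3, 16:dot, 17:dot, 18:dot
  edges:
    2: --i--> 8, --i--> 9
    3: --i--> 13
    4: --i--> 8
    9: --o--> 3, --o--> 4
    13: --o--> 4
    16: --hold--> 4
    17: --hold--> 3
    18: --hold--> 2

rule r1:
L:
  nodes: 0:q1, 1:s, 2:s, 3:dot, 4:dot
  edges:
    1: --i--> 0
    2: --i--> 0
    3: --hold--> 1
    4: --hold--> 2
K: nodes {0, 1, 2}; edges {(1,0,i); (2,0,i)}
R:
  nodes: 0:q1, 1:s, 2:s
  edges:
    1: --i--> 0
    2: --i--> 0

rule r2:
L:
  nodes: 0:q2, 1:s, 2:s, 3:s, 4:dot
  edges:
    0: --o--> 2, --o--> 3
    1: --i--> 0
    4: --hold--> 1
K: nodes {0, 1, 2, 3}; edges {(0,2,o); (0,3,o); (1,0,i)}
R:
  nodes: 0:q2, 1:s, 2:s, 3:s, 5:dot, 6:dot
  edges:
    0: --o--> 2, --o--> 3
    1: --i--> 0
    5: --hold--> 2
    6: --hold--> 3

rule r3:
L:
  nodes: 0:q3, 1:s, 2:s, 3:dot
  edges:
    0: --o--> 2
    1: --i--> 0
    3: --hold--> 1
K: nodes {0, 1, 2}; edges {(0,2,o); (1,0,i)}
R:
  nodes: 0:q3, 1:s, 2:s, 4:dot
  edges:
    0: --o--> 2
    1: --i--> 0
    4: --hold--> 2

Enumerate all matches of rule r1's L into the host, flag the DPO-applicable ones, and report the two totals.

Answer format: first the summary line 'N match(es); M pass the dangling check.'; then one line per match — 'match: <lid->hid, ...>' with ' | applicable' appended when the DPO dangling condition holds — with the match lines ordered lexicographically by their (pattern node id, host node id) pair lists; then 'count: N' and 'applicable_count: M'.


2 match(es); 2 pass the dangling check.
match: 0->8, 1->2, 2->4, 3->18, 4->16 | applicable
match: 0->8, 1->4, 2->2, 3->16, 4->18 | applicable
count: 2
applicable_count: 2
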